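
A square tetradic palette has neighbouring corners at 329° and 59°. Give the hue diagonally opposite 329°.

149°

A square tetradic scheme places four hues 90° apart; opposite corners are 180° apart.
329 + 180 = 509 → 509 − 360 = 149°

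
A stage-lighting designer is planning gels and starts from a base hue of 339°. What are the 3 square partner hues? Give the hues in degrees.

69°, 159°, and 249°

A square tetradic scheme places four hues every 90°.
339 + 90 = 429 → 429 − 360 = 69°
339 + 180 = 519 → 519 − 360 = 159°
339 + 270 = 609 → 609 − 360 = 249°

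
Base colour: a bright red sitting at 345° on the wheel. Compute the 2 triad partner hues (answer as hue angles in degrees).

105° and 225°

A triad places three hues 120° apart.
345 + 120 = 465 → 465 − 360 = 105°
345 + 240 = 585 → 585 − 360 = 225°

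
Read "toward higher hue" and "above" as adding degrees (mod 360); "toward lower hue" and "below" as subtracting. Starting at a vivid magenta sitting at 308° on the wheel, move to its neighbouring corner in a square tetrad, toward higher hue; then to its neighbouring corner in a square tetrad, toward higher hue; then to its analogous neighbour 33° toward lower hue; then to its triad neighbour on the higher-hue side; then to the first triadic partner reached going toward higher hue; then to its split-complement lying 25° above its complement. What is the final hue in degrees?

180°

+90° (square ↑): 308 + 90 = 398 → 398 − 360 = 38°
+90° (square ↑): 38 + 90 = 128°
−33° (analog 33° ↓): 128 − 33 = 95°
+120° (triadic ↑): 95 + 120 = 215°
+120° (triadic ↑): 215 + 120 = 335°
+205° (split-comp 25° ↑): 335 + 205 = 540 → 540 − 360 = 180°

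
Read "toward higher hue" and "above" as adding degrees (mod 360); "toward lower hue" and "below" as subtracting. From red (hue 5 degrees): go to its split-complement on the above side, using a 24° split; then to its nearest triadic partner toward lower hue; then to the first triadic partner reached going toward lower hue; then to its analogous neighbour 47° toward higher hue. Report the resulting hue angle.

5 + 204 = 209°   (split-comp 24° ↑)
209 − 120 = 89°   (triadic ↓)
89 − 120 = -31 → -31 + 360 = 329°   (triadic ↓)
329 + 47 = 376 → 376 − 360 = 16°   (analog 47° ↑)

16°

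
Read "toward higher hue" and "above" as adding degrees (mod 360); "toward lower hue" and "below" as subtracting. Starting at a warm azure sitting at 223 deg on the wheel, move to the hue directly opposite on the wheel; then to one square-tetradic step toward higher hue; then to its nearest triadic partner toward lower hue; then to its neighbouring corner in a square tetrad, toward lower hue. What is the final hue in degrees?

283°

+180° (complement): 223 + 180 = 403 → 403 − 360 = 43°
+90° (square ↑): 43 + 90 = 133°
−120° (triadic ↓): 133 − 120 = 13°
−90° (square ↓): 13 − 90 = -77 → -77 + 360 = 283°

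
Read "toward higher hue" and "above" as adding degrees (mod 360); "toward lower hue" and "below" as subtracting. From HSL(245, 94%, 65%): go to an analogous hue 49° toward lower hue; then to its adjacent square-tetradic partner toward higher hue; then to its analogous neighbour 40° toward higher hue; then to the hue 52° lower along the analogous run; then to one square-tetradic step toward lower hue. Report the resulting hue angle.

−49° (analog 49° ↓): 245 − 49 = 196°
+90° (square ↑): 196 + 90 = 286°
+40° (analog 40° ↑): 286 + 40 = 326°
−52° (analog 52° ↓): 326 − 52 = 274°
−90° (square ↓): 274 − 90 = 184°

184°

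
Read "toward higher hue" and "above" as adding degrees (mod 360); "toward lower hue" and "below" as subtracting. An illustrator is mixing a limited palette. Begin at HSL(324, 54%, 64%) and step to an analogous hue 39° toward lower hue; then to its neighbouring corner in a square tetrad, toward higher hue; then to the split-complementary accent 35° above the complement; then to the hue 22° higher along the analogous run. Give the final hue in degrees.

324 − 39 = 285°   (analog 39° ↓)
285 + 90 = 375 → 375 − 360 = 15°   (square ↑)
15 + 215 = 230°   (split-comp 35° ↑)
230 + 22 = 252°   (analog 22° ↑)

252°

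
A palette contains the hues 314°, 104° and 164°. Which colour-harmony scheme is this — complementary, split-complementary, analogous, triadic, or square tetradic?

split-complementary

Sort the hues: 104°, 164°, 314°.
Successive gaps around the wheel: 60°, 150°, 150°.
Two 150° gaps and one 60° gap — a base hue opposite a pair of accents 30° either side of its complement — is the split-complementary pattern.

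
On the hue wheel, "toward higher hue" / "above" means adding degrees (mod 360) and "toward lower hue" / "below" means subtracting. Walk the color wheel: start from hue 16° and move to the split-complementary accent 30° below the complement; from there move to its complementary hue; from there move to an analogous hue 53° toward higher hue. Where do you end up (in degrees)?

39°

16 + 150 = 166°   (split-comp 30° ↓)
166 + 180 = 346°   (complement)
346 + 53 = 399 → 399 − 360 = 39°   (analog 53° ↑)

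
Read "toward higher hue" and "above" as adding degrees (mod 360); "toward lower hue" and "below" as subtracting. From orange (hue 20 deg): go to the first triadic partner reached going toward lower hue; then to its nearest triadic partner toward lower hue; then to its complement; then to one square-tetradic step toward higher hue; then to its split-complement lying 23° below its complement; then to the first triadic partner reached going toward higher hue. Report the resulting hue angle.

327°

triadic ↓ −120°: 20 − 120 = -100 → -100 + 360 = 260°
triadic ↓ −120°: 260 − 120 = 140°
complement +180°: 140 + 180 = 320°
square ↑ +90°: 320 + 90 = 410 → 410 − 360 = 50°
split-comp 23° ↓ +157°: 50 + 157 = 207°
triadic ↑ +120°: 207 + 120 = 327°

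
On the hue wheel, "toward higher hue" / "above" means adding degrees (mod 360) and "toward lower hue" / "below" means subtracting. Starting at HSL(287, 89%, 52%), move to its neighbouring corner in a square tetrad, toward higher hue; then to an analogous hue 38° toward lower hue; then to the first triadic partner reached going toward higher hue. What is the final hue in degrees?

287 + 90 = 377 → 377 − 360 = 17°   (square ↑)
17 − 38 = -21 → -21 + 360 = 339°   (analog 38° ↓)
339 + 120 = 459 → 459 − 360 = 99°   (triadic ↑)

99°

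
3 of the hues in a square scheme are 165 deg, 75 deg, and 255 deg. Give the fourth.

A square tetradic scheme places four hues every 90°.
The full set through 75° is {75°, 165°, 255°, 345°}.
Given {75°, 165°, 255°}, the missing hue is 345°.

345°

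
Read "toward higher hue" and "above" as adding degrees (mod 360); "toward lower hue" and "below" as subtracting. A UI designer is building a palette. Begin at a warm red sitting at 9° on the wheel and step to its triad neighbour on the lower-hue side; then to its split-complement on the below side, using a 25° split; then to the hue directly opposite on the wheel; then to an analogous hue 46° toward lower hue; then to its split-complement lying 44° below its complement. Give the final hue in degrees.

−120° (triadic ↓): 9 − 120 = -111 → -111 + 360 = 249°
+155° (split-comp 25° ↓): 249 + 155 = 404 → 404 − 360 = 44°
+180° (complement): 44 + 180 = 224°
−46° (analog 46° ↓): 224 − 46 = 178°
+136° (split-comp 44° ↓): 178 + 136 = 314°

314°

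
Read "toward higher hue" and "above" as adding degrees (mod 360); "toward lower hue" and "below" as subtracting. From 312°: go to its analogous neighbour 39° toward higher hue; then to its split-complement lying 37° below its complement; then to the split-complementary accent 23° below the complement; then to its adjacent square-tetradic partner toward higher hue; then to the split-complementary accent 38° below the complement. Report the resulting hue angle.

analog 39° ↑ +39°: 312 + 39 = 351°
split-comp 37° ↓ +143°: 351 + 143 = 494 → 494 − 360 = 134°
split-comp 23° ↓ +157°: 134 + 157 = 291°
square ↑ +90°: 291 + 90 = 381 → 381 − 360 = 21°
split-comp 38° ↓ +142°: 21 + 142 = 163°

163°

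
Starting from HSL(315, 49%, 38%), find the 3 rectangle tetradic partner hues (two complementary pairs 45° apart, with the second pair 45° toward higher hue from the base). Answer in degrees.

315 + 45 = 360 → 360 − 360 = 0°
315 + 180 = 495 → 495 − 360 = 135°
315 + 225 = 540 → 540 − 360 = 180°

0°, 135° and 180°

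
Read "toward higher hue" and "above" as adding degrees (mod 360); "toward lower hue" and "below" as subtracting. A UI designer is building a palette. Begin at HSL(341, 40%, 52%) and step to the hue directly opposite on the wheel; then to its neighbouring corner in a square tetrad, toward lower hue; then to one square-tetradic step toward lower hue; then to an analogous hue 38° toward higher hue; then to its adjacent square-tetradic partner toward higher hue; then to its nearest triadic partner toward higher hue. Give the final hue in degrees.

341 + 180 = 521 → 521 − 360 = 161°   (complement)
161 − 90 = 71°   (square ↓)
71 − 90 = -19 → -19 + 360 = 341°   (square ↓)
341 + 38 = 379 → 379 − 360 = 19°   (analog 38° ↑)
19 + 90 = 109°   (square ↑)
109 + 120 = 229°   (triadic ↑)

229°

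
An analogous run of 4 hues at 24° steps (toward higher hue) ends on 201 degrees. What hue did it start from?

3 steps of 24° (toward higher hue) give a net shift of +72°.
Start = end − shift: 201 − 72 = 129°

129°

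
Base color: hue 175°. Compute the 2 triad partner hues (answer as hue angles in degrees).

295° and 55°

A triad places three hues 120° apart.
175 + 120 = 295°
175 + 240 = 415 → 415 − 360 = 55°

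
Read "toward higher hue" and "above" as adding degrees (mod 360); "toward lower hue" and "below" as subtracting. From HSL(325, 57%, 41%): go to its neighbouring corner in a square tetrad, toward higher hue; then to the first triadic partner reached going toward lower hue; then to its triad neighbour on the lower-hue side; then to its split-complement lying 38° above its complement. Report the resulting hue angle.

33°

+90° (square ↑): 325 + 90 = 415 → 415 − 360 = 55°
−120° (triadic ↓): 55 − 120 = -65 → -65 + 360 = 295°
−120° (triadic ↓): 295 − 120 = 175°
+218° (split-comp 38° ↑): 175 + 218 = 393 → 393 − 360 = 33°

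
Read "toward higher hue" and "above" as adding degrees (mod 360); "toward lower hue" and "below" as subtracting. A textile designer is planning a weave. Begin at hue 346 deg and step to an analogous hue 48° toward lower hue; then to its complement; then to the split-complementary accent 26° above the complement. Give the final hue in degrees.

324°

346 − 48 = 298°   (analog 48° ↓)
298 + 180 = 478 → 478 − 360 = 118°   (complement)
118 + 206 = 324°   (split-comp 26° ↑)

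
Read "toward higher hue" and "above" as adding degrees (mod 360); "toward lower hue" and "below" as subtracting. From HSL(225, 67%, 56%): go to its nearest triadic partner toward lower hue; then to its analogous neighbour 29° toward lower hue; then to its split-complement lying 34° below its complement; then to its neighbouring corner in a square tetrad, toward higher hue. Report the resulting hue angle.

triadic ↓ −120°: 225 − 120 = 105°
analog 29° ↓ −29°: 105 − 29 = 76°
split-comp 34° ↓ +146°: 76 + 146 = 222°
square ↑ +90°: 222 + 90 = 312°

312°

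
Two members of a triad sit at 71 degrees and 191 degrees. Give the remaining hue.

A triad spaces three hues 120° apart.
The full set is {71°, 191°, 311°}.

311°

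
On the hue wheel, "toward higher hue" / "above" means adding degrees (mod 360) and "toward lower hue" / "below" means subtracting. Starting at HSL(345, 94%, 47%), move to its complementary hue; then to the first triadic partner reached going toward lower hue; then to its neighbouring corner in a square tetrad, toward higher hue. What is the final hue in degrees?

135°

complement +180°: 345 + 180 = 525 → 525 − 360 = 165°
triadic ↓ −120°: 165 − 120 = 45°
square ↑ +90°: 45 + 90 = 135°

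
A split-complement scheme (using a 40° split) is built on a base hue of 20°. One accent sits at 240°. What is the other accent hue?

160°

Split-complementary hues sit 40° either side of the complement.
Complement of the base 20°: 20 + 180 = 200°
The given accent 240° is 40° one side of 200°; the other accent sits 40° the other side: 200 − 40 = 160°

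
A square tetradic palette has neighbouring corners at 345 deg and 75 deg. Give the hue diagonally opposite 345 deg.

A square tetradic scheme places four hues 90° apart; opposite corners are 180° apart.
345 + 180 = 525 → 525 − 360 = 165°

165°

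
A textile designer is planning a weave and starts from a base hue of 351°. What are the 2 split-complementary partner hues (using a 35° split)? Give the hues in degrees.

Split-complementary hues sit 35° either side of the complement.
Complement of 351°: 351 + 180 = 531 → 531 − 360 = 171°
171 − 35 = 136°
171 + 35 = 206°

136° and 206°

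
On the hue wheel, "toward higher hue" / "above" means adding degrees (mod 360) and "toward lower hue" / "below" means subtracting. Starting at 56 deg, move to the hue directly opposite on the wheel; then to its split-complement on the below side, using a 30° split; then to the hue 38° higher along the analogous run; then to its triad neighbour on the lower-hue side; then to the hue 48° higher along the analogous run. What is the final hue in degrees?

352°

56 + 180 = 236°   (complement)
236 + 150 = 386 → 386 − 360 = 26°   (split-comp 30° ↓)
26 + 38 = 64°   (analog 38° ↑)
64 − 120 = -56 → -56 + 360 = 304°   (triadic ↓)
304 + 48 = 352°   (analog 48° ↑)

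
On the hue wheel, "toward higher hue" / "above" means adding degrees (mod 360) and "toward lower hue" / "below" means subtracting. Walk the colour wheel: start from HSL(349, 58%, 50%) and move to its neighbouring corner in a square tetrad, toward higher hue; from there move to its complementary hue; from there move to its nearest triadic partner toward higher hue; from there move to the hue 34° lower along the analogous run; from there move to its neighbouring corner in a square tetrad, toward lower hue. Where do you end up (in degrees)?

255°

349 + 90 = 439 → 439 − 360 = 79°   (square ↑)
79 + 180 = 259°   (complement)
259 + 120 = 379 → 379 − 360 = 19°   (triadic ↑)
19 − 34 = -15 → -15 + 360 = 345°   (analog 34° ↓)
345 − 90 = 255°   (square ↓)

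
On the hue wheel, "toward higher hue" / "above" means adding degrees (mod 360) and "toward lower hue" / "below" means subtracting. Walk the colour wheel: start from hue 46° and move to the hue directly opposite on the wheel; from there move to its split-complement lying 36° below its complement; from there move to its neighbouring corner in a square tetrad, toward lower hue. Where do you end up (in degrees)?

46 + 180 = 226°   (complement)
226 + 144 = 370 → 370 − 360 = 10°   (split-comp 36° ↓)
10 − 90 = -80 → -80 + 360 = 280°   (square ↓)

280°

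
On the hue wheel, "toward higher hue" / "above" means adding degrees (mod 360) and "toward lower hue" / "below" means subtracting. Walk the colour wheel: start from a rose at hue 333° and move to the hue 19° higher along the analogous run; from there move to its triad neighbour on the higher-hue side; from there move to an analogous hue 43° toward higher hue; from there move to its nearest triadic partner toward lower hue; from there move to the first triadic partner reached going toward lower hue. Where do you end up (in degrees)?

275°

+19° (analog 19° ↑): 333 + 19 = 352°
+120° (triadic ↑): 352 + 120 = 472 → 472 − 360 = 112°
+43° (analog 43° ↑): 112 + 43 = 155°
−120° (triadic ↓): 155 − 120 = 35°
−120° (triadic ↓): 35 − 120 = -85 → -85 + 360 = 275°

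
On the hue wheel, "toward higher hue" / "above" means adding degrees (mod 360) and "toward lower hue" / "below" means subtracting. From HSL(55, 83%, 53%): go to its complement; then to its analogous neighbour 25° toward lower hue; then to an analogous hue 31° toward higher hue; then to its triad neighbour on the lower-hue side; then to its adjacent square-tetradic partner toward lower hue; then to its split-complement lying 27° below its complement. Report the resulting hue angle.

184°

55 + 180 = 235°   (complement)
235 − 25 = 210°   (analog 25° ↓)
210 + 31 = 241°   (analog 31° ↑)
241 − 120 = 121°   (triadic ↓)
121 − 90 = 31°   (square ↓)
31 + 153 = 184°   (split-comp 27° ↓)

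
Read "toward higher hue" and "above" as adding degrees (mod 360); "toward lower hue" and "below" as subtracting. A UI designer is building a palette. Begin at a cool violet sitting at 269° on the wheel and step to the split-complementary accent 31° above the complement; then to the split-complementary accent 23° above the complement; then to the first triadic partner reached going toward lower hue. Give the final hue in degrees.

203°

+211° (split-comp 31° ↑): 269 + 211 = 480 → 480 − 360 = 120°
+203° (split-comp 23° ↑): 120 + 203 = 323°
−120° (triadic ↓): 323 − 120 = 203°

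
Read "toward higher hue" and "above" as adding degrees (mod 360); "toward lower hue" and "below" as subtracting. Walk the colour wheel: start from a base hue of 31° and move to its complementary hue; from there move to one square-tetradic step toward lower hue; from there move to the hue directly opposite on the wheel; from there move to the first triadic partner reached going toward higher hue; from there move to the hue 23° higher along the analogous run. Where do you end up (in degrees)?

84°

31 + 180 = 211°   (complement)
211 − 90 = 121°   (square ↓)
121 + 180 = 301°   (complement)
301 + 120 = 421 → 421 − 360 = 61°   (triadic ↑)
61 + 23 = 84°   (analog 23° ↑)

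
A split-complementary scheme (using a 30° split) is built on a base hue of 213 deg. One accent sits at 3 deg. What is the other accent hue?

63°

Split-complementary hues sit 30° either side of the complement.
Complement of the base 213°: 213 + 180 = 393 → 393 − 360 = 33°
The given accent 3° is 30° one side of 33°; the other accent sits 30° the other side: 33 + 30 = 63°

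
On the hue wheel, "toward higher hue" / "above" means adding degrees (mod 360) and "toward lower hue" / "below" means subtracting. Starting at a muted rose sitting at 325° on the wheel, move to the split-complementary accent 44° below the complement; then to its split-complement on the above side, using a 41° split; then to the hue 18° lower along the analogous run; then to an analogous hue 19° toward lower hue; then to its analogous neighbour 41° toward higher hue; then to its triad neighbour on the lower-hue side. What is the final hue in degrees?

+136° (split-comp 44° ↓): 325 + 136 = 461 → 461 − 360 = 101°
+221° (split-comp 41° ↑): 101 + 221 = 322°
−18° (analog 18° ↓): 322 − 18 = 304°
−19° (analog 19° ↓): 304 − 19 = 285°
+41° (analog 41° ↑): 285 + 41 = 326°
−120° (triadic ↓): 326 − 120 = 206°

206°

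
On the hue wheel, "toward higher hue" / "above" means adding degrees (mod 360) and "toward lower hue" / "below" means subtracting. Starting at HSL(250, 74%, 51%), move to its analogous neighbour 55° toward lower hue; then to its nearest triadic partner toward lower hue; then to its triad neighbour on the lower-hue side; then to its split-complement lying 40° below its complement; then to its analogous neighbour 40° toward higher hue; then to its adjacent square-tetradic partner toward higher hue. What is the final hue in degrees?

analog 55° ↓ −55°: 250 − 55 = 195°
triadic ↓ −120°: 195 − 120 = 75°
triadic ↓ −120°: 75 − 120 = -45 → -45 + 360 = 315°
split-comp 40° ↓ +140°: 315 + 140 = 455 → 455 − 360 = 95°
analog 40° ↑ +40°: 95 + 40 = 135°
square ↑ +90°: 135 + 90 = 225°

225°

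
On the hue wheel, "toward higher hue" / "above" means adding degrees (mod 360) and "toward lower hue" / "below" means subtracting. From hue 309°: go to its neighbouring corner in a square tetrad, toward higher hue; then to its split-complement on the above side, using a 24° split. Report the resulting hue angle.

+90° (square ↑): 309 + 90 = 399 → 399 − 360 = 39°
+204° (split-comp 24° ↑): 39 + 204 = 243°

243°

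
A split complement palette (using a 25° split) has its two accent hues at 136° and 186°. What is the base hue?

341°

The accents sit 25° either side of the complement, so the complement is their short-arc midpoint on the wheel.
Short-arc midpoint of 136° and 186°: 161°.
Base is 180° from the complement: 161 − 180 = -19 → -19 + 360 = 341°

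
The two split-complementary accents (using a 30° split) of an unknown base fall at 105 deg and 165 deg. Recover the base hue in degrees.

315°

The accents sit 30° either side of the complement, so the complement is their short-arc midpoint on the wheel.
Short-arc midpoint of 105° and 165°: 135°.
Base is 180° from the complement: 135 − 180 = -45 → -45 + 360 = 315°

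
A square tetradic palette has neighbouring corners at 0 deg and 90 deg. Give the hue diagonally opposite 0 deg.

A square tetradic scheme places four hues 90° apart; opposite corners are 180° apart.
0 + 180 = 180°

180°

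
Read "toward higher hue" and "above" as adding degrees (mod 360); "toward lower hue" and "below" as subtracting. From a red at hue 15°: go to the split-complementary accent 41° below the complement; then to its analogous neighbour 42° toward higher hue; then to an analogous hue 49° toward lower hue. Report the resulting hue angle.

+139° (split-comp 41° ↓): 15 + 139 = 154°
+42° (analog 42° ↑): 154 + 42 = 196°
−49° (analog 49° ↓): 196 − 49 = 147°

147°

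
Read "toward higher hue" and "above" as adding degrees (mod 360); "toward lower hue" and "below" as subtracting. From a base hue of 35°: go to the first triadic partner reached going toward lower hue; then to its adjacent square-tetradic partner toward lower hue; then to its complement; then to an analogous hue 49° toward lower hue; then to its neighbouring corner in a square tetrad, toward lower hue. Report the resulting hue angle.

226°

−120° (triadic ↓): 35 − 120 = -85 → -85 + 360 = 275°
−90° (square ↓): 275 − 90 = 185°
+180° (complement): 185 + 180 = 365 → 365 − 360 = 5°
−49° (analog 49° ↓): 5 − 49 = -44 → -44 + 360 = 316°
−90° (square ↓): 316 − 90 = 226°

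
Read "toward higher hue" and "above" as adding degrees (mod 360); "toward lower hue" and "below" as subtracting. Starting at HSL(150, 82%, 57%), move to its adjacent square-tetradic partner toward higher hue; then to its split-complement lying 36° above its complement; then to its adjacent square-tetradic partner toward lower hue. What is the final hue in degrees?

6°

150 + 90 = 240°   (square ↑)
240 + 216 = 456 → 456 − 360 = 96°   (split-comp 36° ↑)
96 − 90 = 6°   (square ↓)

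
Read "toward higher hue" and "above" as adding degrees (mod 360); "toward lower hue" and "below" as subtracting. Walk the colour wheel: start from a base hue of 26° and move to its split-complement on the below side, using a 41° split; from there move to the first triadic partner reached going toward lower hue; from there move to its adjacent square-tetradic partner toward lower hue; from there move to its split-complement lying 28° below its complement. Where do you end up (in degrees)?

107°

+139° (split-comp 41° ↓): 26 + 139 = 165°
−120° (triadic ↓): 165 − 120 = 45°
−90° (square ↓): 45 − 90 = -45 → -45 + 360 = 315°
+152° (split-comp 28° ↓): 315 + 152 = 467 → 467 − 360 = 107°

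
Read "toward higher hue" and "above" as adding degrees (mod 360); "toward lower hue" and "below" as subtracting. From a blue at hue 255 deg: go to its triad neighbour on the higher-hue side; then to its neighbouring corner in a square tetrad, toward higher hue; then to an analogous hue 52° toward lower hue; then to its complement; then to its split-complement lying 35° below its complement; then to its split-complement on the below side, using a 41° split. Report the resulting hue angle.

255 + 120 = 375 → 375 − 360 = 15°   (triadic ↑)
15 + 90 = 105°   (square ↑)
105 − 52 = 53°   (analog 52° ↓)
53 + 180 = 233°   (complement)
233 + 145 = 378 → 378 − 360 = 18°   (split-comp 35° ↓)
18 + 139 = 157°   (split-comp 41° ↓)

157°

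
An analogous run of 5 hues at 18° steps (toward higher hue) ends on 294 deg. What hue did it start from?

4 steps of 18° (toward higher hue) give a net shift of +72°.
Start = end − shift: 294 − 72 = 222°

222°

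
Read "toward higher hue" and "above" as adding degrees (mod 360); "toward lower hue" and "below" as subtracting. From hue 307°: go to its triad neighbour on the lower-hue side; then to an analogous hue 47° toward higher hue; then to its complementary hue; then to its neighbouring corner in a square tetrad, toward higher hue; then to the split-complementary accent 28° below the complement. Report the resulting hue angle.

307 − 120 = 187°   (triadic ↓)
187 + 47 = 234°   (analog 47° ↑)
234 + 180 = 414 → 414 − 360 = 54°   (complement)
54 + 90 = 144°   (square ↑)
144 + 152 = 296°   (split-comp 28° ↓)

296°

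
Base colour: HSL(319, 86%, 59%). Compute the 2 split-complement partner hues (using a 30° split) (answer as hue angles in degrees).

Complement of 319°: 319 + 180 = 499 → 499 − 360 = 139°
139 − 30 = 109°
139 + 30 = 169°

109° and 169°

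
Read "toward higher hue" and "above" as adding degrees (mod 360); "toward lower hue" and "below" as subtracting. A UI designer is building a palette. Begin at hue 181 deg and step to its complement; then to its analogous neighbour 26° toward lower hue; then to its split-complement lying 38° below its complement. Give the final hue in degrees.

+180° (complement): 181 + 180 = 361 → 361 − 360 = 1°
−26° (analog 26° ↓): 1 − 26 = -25 → -25 + 360 = 335°
+142° (split-comp 38° ↓): 335 + 142 = 477 → 477 − 360 = 117°

117°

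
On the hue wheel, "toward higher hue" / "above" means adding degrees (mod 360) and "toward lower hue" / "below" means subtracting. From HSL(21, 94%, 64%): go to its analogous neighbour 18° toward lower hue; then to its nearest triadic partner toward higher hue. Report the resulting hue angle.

−18° (analog 18° ↓): 21 − 18 = 3°
+120° (triadic ↑): 3 + 120 = 123°

123°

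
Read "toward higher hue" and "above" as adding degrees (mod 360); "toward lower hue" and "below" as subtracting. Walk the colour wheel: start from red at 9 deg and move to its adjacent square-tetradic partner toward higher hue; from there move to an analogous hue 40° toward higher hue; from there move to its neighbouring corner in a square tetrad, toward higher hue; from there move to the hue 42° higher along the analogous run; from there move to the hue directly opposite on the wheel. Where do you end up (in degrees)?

91°

9 + 90 = 99°   (square ↑)
99 + 40 = 139°   (analog 40° ↑)
139 + 90 = 229°   (square ↑)
229 + 42 = 271°   (analog 42° ↑)
271 + 180 = 451 → 451 − 360 = 91°   (complement)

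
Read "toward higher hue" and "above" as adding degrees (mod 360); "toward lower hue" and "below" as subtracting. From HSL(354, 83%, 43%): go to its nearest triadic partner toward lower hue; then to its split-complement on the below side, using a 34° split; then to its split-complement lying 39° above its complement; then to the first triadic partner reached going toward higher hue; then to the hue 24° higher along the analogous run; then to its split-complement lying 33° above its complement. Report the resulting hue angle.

236°

triadic ↓ −120°: 354 − 120 = 234°
split-comp 34° ↓ +146°: 234 + 146 = 380 → 380 − 360 = 20°
split-comp 39° ↑ +219°: 20 + 219 = 239°
triadic ↑ +120°: 239 + 120 = 359°
analog 24° ↑ +24°: 359 + 24 = 383 → 383 − 360 = 23°
split-comp 33° ↑ +213°: 23 + 213 = 236°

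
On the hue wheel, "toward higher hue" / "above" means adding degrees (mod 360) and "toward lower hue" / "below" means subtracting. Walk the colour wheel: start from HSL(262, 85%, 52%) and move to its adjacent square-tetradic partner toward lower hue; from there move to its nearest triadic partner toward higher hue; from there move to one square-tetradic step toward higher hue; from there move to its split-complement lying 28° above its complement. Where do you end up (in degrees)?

230°

−90° (square ↓): 262 − 90 = 172°
+120° (triadic ↑): 172 + 120 = 292°
+90° (square ↑): 292 + 90 = 382 → 382 − 360 = 22°
+208° (split-comp 28° ↑): 22 + 208 = 230°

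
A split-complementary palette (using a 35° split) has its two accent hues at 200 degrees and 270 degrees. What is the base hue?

55°

The accents sit 35° either side of the complement, so the complement is their short-arc midpoint on the wheel.
Short-arc midpoint of 200° and 270°: 235°.
Base is 180° from the complement: 235 − 180 = 55°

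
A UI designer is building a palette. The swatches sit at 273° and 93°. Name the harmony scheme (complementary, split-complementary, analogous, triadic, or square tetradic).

complementary

Sort the hues: 93°, 273°.
Successive gaps around the wheel: 180°, 180°.
Two hues 180° apart are complementary.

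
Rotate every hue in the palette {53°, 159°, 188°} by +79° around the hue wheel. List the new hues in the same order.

132°, 238°, 267°

53 + 79 = 132°
159 + 79 = 238°
188 + 79 = 267°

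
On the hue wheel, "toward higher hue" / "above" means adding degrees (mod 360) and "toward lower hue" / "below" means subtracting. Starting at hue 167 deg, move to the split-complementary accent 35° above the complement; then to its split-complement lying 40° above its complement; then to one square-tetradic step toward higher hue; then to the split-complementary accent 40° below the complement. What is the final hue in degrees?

112°

split-comp 35° ↑ +215°: 167 + 215 = 382 → 382 − 360 = 22°
split-comp 40° ↑ +220°: 22 + 220 = 242°
square ↑ +90°: 242 + 90 = 332°
split-comp 40° ↓ +140°: 332 + 140 = 472 → 472 − 360 = 112°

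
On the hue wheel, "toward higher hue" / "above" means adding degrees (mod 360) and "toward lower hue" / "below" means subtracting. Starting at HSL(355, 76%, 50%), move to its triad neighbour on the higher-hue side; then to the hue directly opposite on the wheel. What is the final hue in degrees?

295°

355 + 120 = 475 → 475 − 360 = 115°   (triadic ↑)
115 + 180 = 295°   (complement)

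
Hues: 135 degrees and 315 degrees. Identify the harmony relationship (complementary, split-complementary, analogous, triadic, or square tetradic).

complementary

Sort the hues: 135°, 315°.
Successive gaps around the wheel: 180°, 180°.
Two hues 180° apart are complementary.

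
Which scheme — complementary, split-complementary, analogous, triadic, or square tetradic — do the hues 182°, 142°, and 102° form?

analogous

Sort the hues: 102°, 142°, 182°.
Successive gaps around the wheel: 40°, 40°, 280°.
A run of hues at equal small steps (40°) with one large closing gap is an analogous group.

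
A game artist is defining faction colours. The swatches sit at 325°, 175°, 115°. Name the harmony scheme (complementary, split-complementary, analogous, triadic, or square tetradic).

split-complementary

Sort the hues: 115°, 175°, 325°.
Successive gaps around the wheel: 60°, 150°, 150°.
Two 150° gaps and one 60° gap — a base hue opposite a pair of accents 30° either side of its complement — is the split-complementary pattern.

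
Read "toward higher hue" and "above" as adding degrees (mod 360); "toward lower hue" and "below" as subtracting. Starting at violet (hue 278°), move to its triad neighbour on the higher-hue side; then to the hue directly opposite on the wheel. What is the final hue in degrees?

218°

triadic ↑ +120°: 278 + 120 = 398 → 398 − 360 = 38°
complement +180°: 38 + 180 = 218°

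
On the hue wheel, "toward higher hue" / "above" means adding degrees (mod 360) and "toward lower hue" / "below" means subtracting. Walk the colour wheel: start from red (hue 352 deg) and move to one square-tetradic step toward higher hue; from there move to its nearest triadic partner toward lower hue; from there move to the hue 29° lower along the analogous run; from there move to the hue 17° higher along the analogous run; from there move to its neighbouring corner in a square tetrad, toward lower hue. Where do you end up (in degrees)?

220°

square ↑ +90°: 352 + 90 = 442 → 442 − 360 = 82°
triadic ↓ −120°: 82 − 120 = -38 → -38 + 360 = 322°
analog 29° ↓ −29°: 322 − 29 = 293°
analog 17° ↑ +17°: 293 + 17 = 310°
square ↓ −90°: 310 − 90 = 220°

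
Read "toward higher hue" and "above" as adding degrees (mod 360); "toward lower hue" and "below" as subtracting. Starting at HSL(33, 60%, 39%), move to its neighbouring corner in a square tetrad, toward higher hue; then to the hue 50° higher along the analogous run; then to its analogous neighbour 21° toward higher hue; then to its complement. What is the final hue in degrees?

14°

33 + 90 = 123°   (square ↑)
123 + 50 = 173°   (analog 50° ↑)
173 + 21 = 194°   (analog 21° ↑)
194 + 180 = 374 → 374 − 360 = 14°   (complement)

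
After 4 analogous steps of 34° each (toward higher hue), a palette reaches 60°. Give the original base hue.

284°

4 steps of 34° (toward higher hue) give a net shift of +136°.
Start = end − shift: 60 − 136 = -76 → -76 + 360 = 284°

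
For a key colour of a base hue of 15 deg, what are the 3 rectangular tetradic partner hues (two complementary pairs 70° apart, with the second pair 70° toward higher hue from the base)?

A rectangular tetradic uses two complementary pairs 70° apart: offsets 0°, 70°, 180°, 250°.
15 + 70 = 85°
15 + 180 = 195°
15 + 250 = 265°

85°, 195°, and 265°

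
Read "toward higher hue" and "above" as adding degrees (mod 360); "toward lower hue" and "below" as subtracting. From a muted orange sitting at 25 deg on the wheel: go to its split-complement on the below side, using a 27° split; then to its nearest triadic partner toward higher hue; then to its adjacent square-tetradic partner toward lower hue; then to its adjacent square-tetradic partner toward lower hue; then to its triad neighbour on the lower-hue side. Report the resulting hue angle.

split-comp 27° ↓ +153°: 25 + 153 = 178°
triadic ↑ +120°: 178 + 120 = 298°
square ↓ −90°: 298 − 90 = 208°
square ↓ −90°: 208 − 90 = 118°
triadic ↓ −120°: 118 − 120 = -2 → -2 + 360 = 358°

358°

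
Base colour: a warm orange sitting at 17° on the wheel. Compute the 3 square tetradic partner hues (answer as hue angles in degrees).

A square tetradic scheme places four hues every 90°.
17 + 90 = 107°
17 + 180 = 197°
17 + 270 = 287°

107°, 197°, 287°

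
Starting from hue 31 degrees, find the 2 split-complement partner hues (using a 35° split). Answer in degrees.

Complement of 31 degrees: 31 + 180 = 211°
211 − 35 = 176°
211 + 35 = 246°

176° and 246°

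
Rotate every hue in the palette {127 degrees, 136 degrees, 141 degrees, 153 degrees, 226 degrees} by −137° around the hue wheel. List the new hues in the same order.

350°, 359°, 4°, 16°, 89°

127 − 137 = -10 → -10 + 360 = 350°
136 − 137 = -1 → -1 + 360 = 359°
141 − 137 = 4°
153 − 137 = 16°
226 − 137 = 89°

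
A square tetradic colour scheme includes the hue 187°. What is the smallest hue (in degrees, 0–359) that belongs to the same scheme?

7°

A square tetradic scheme places four hues every 90°.
The full set through 187° is {7°, 97°, 187°, 277°}.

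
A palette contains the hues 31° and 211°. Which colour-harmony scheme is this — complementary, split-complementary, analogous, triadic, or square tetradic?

Sort the hues: 31°, 211°.
Successive gaps around the wheel: 180°, 180°.
Two hues 180° apart are complementary.

complementary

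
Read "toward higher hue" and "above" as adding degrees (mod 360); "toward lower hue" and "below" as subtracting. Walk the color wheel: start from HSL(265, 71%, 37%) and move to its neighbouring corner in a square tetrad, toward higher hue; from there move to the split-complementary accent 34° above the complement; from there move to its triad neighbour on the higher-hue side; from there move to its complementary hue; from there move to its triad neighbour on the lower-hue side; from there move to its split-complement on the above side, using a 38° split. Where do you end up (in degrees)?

247°

square ↑ +90°: 265 + 90 = 355°
split-comp 34° ↑ +214°: 355 + 214 = 569 → 569 − 360 = 209°
triadic ↑ +120°: 209 + 120 = 329°
complement +180°: 329 + 180 = 509 → 509 − 360 = 149°
triadic ↓ −120°: 149 − 120 = 29°
split-comp 38° ↑ +218°: 29 + 218 = 247°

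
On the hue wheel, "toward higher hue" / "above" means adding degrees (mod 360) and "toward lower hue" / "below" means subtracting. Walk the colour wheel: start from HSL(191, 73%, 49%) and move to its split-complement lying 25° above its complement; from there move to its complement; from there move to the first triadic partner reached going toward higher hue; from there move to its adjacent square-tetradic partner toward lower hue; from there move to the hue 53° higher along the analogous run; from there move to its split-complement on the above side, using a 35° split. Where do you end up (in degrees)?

191 + 205 = 396 → 396 − 360 = 36°   (split-comp 25° ↑)
36 + 180 = 216°   (complement)
216 + 120 = 336°   (triadic ↑)
336 − 90 = 246°   (square ↓)
246 + 53 = 299°   (analog 53° ↑)
299 + 215 = 514 → 514 − 360 = 154°   (split-comp 35° ↑)

154°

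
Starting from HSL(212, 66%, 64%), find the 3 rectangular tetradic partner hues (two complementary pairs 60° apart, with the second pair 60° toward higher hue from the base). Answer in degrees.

272°, 32°, and 92°

212 + 60 = 272°
212 + 180 = 392 → 392 − 360 = 32°
212 + 240 = 452 → 452 − 360 = 92°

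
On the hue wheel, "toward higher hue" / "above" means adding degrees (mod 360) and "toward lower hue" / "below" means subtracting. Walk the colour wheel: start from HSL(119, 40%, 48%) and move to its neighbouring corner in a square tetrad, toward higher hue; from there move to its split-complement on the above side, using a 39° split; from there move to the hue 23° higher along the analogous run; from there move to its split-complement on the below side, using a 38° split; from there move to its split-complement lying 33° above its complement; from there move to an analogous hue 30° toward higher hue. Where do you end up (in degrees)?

+90° (square ↑): 119 + 90 = 209°
+219° (split-comp 39° ↑): 209 + 219 = 428 → 428 − 360 = 68°
+23° (analog 23° ↑): 68 + 23 = 91°
+142° (split-comp 38° ↓): 91 + 142 = 233°
+213° (split-comp 33° ↑): 233 + 213 = 446 → 446 − 360 = 86°
+30° (analog 30° ↑): 86 + 30 = 116°

116°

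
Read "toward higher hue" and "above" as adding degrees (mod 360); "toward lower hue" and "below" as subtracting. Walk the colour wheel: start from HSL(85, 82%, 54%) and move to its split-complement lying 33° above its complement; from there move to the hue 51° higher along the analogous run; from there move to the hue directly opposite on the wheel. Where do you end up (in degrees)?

+213° (split-comp 33° ↑): 85 + 213 = 298°
+51° (analog 51° ↑): 298 + 51 = 349°
+180° (complement): 349 + 180 = 529 → 529 − 360 = 169°

169°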